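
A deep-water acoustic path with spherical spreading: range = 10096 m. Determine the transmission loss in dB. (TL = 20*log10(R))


TL = 20*log10(10096) = 80.08

80.08 dB


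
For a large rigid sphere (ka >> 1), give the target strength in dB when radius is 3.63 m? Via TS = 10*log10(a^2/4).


TS = 10*log10(3.63^2 / 4) = 10*log10(3.294225) = 5.18

5.18 dB


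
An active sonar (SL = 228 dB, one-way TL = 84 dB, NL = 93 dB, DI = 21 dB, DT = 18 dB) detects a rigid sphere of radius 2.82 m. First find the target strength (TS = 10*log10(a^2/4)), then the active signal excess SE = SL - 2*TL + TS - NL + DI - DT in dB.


Step 1: TS = 10*log10(2.82^2/4) = 2.98 dB
Step 2: SE = SL - 2*TL + TS - NL + DI - DT = 228 - 2*84 + (2.98) - 93 + 21 - 18 = -27.02

-27.02 dB


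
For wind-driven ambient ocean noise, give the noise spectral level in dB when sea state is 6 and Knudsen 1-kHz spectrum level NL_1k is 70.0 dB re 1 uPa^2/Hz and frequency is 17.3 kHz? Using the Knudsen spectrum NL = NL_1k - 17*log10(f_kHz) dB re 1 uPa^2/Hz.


NL = NL_1k - 17*log10(f_kHz) = 70.0 - 17*log10(17.3) = 70.0 - (21.05) = 48.95

48.95 dB


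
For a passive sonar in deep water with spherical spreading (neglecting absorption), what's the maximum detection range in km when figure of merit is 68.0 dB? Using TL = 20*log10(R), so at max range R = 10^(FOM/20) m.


At max range FOM = TL, so 20*log10(R) = 68.0
R = 10^(68.0/20) = 2511.89 m = 2.51 km

2.51 km


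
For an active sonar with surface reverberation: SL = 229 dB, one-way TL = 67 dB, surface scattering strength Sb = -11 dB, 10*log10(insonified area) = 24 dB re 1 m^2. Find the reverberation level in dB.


RL = SL - 2*TL + Sb + 10*log10(A) = 229 - 2*67 + (-11) + 24 = 108

108 dB


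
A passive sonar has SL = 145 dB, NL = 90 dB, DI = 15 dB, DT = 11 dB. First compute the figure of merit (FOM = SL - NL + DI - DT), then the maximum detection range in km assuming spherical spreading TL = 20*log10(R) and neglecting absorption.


Step 1: FOM = SL - NL + DI - DT = 145 - 90 + 15 - 11 = 59 dB
Step 2: at max range FOM = TL = 20*log10(R), so R = 10^(59/20) = 891.25 m = 0.89 km

0.89 km


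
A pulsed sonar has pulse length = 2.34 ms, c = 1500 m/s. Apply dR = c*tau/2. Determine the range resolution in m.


1.755 m


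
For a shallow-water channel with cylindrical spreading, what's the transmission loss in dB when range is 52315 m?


47.19 dB


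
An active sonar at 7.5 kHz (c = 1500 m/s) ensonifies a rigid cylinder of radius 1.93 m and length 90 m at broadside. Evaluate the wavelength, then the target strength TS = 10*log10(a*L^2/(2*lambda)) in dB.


Step 1: lambda = c/f = 1500/7500 = 0.2 m
Step 2: TS = 10*log10(a*L^2/(2*lambda)) = 10*log10(1.93*90^2/(2*0.2)) = 45.92

45.92 dB


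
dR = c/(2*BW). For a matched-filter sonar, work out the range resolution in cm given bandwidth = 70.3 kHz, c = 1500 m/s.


dR = c/(2*BW) = 1500 / (2 * 70.3e3) = 0.0107 m = 1.07 cm

1.07 cm


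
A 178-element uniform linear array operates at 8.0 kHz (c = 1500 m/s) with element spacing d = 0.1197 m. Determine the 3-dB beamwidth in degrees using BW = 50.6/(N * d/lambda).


Step 1: lambda = 1500/8000 = 0.1875 m
Step 2: d/lambda = 0.1197/0.1875 = 0.6384
Step 3: BW = 50.6/(N * d/lambda) = 50.6/(178 * 0.6384) = 0.45

0.45 deg


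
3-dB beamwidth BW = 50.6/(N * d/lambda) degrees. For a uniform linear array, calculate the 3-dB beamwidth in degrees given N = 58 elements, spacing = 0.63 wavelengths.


BW = 50.6 / (58 * 0.63) = 50.6 / 36.54 = 1.38

1.38 deg


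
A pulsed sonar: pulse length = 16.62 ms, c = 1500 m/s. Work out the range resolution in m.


12.465 m


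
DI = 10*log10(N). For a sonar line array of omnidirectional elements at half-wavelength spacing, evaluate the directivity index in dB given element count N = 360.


DI = 10*log10(360) = 25.56

25.56 dB


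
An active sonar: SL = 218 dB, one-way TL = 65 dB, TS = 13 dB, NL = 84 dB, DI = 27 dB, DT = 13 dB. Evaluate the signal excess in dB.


SE = SL - 2*TL + TS - NL + DI - DT = 218 - 2*65 + (13) - 84 + 27 - 13 = 31

31 dB


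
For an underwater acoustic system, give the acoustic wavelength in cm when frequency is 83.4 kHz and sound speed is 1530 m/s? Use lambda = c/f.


1.83 cm


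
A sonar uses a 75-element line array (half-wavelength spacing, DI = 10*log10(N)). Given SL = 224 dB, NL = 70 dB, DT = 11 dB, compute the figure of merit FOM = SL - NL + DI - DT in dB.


161.75 dB


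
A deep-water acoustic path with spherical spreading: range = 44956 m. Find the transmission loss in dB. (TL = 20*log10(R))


TL = 20*log10(44956) = 93.06

93.06 dB


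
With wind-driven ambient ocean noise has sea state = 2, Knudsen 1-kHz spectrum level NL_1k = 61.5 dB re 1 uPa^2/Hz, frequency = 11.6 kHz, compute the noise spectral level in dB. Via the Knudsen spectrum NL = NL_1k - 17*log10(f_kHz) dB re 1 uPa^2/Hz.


NL = NL_1k - 17*log10(f_kHz) = 61.5 - 17*log10(11.6) = 61.5 - (18.1) = 43.4

43.4 dB


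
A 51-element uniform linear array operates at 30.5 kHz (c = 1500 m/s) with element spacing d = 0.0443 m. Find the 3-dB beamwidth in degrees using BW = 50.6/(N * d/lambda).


Step 1: lambda = 1500/30500 = 0.04918 m
Step 2: d/lambda = 0.0443/0.04918 = 0.9008
Step 3: BW = 50.6/(N * d/lambda) = 50.6/(51 * 0.9008) = 1.1

1.1 deg


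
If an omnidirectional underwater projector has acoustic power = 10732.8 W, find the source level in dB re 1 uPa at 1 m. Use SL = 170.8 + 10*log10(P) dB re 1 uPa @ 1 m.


211.11 dB


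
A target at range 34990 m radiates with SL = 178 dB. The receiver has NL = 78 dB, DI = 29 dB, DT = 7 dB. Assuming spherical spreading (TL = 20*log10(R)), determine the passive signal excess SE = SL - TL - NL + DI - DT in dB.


Step 1: TL = 20*log10(34990) = 90.88 dB
Step 2: SE = 178 - 90.88 - 78 + 29 - 7 = 31.12

31.12 dB


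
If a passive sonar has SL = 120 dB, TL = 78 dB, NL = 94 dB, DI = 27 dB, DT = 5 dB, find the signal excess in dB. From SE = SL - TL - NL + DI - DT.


SE = SL - TL - NL + DI - DT = 120 - 78 - 94 + 27 - 5 = -30

-30 dB


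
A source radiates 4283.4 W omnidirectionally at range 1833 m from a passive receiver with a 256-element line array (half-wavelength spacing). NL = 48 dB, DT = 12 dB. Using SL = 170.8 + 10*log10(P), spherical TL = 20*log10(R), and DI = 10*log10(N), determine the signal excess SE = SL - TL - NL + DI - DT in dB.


105.94 dB


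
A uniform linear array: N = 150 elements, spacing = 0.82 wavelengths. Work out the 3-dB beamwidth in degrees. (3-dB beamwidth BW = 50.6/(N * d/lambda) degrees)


0.41 deg


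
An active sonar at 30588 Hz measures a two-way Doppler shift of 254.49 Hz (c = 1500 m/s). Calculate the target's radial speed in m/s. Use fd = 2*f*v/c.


6.24 m/s


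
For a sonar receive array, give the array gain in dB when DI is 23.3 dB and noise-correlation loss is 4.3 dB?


19.0 dB


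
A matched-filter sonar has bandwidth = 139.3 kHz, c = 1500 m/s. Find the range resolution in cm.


dR = c/(2*BW) = 1500 / (2 * 139.3e3) = 0.0054 m = 0.54 cm

0.54 cm


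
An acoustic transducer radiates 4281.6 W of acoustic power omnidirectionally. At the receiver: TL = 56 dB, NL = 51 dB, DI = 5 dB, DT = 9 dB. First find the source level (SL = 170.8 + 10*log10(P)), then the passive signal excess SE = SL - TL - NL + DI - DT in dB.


Step 1: SL = 170.8 + 10*log10(4281.6) = 207.12 dB
Step 2: SE = SL - TL - NL + DI - DT = 207.12 - 56 - 51 + 5 - 9 = 96.12

96.12 dB


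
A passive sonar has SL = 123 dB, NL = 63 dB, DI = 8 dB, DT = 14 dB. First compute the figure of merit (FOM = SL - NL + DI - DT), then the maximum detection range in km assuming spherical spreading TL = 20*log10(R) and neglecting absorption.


Step 1: FOM = SL - NL + DI - DT = 123 - 63 + 8 - 14 = 54 dB
Step 2: at max range FOM = TL = 20*log10(R), so R = 10^(54/20) = 501.19 m = 0.5 km

0.5 km


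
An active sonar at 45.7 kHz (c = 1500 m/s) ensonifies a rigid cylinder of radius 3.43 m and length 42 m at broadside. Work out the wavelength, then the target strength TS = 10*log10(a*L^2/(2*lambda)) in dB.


Step 1: lambda = c/f = 1500/45700 = 0.03282 m
Step 2: TS = 10*log10(a*L^2/(2*lambda)) = 10*log10(3.43*42^2/(2*0.03282)) = 49.65

49.65 dB


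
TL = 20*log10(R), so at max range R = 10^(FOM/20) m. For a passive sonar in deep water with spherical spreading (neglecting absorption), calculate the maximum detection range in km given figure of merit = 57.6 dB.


0.76 km


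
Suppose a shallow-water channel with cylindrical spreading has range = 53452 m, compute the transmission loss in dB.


TL = 10*log10(53452) = 47.28

47.28 dB


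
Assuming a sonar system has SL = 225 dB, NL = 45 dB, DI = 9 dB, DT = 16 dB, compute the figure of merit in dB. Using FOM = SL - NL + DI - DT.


173 dB


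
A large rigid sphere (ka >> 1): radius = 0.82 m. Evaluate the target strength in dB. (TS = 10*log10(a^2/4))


TS = 10*log10(0.82^2 / 4) = 10*log10(0.1681) = -7.74

-7.74 dB


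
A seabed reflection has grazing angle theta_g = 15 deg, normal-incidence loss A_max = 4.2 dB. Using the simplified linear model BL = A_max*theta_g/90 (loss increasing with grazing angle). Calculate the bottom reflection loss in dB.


0.7 dB


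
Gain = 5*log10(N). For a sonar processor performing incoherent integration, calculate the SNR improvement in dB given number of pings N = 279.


Gain = 5*log10(279) = 12.23

12.23 dB


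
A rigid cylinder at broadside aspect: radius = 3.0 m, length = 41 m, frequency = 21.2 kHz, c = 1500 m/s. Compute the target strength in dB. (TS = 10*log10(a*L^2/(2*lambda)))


lambda = 1500/21200 = 0.07075 m
TS = 10*log10(3.0*41^2/(2*0.07075)) = 45.52

45.52 dB


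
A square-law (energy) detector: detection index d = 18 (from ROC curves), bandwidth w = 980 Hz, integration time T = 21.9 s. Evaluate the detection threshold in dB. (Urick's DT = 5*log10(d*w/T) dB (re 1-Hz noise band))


DT = 5*log10(d*w/T) = 5*log10(18 * 980 / 21.9) = 5*log10(805.48) = 14.53

14.53 dB


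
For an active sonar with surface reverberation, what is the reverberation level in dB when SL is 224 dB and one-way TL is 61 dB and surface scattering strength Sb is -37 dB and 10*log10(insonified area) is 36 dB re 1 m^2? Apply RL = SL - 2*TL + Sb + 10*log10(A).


RL = SL - 2*TL + Sb + 10*log10(A) = 224 - 2*61 + (-37) + 36 = 101

101 dB


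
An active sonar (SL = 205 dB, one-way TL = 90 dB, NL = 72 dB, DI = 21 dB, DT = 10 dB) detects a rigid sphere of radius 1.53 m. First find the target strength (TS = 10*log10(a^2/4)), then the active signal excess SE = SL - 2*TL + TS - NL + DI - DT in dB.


Step 1: TS = 10*log10(1.53^2/4) = -2.33 dB
Step 2: SE = SL - 2*TL + TS - NL + DI - DT = 205 - 2*90 + (-2.33) - 72 + 21 - 10 = -38.33

-38.33 dB


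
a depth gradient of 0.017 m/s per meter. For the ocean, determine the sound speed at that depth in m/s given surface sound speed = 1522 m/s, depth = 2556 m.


c = 1522 + 0.017 * 2556 = 1565.452

1565.452 m/s


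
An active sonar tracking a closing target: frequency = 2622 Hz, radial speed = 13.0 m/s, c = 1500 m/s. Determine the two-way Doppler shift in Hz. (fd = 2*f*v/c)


45.45 Hz


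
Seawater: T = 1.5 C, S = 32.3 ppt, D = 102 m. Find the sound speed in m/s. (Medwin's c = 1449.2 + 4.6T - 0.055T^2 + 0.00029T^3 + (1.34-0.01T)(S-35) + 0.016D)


1454.03 m/s


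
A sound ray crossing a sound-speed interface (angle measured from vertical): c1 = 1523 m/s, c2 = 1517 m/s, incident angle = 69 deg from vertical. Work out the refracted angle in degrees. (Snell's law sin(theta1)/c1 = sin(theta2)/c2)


sin(theta2) = (c2/c1)*sin(theta1) = (1517/1523)*sin(69 deg) = 0.9299
theta2 = arcsin(0.9299) = 68.42

68.42 deg


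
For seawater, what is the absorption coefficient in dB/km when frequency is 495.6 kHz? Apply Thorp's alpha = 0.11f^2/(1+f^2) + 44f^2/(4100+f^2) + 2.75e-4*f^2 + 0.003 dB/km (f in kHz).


f^2 = 245619.36
alpha = 0.11*245619.36/(1+245619.36) + 44*245619.36/(4100+245619.36) + 2.75e-4*245619.36 + 0.003 = 110.936

110.936 dB/km


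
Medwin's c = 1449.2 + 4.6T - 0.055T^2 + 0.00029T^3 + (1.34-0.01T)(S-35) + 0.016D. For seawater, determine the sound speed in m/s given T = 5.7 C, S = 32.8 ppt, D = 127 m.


c = 1449.2 + 4.6*5.7 - 0.055*5.7^2 + 0.00029*5.7^3 + (1.34 - 0.01*5.7)*(32.8 - 35) + 0.016*127 = 1472.9

1472.9 m/s


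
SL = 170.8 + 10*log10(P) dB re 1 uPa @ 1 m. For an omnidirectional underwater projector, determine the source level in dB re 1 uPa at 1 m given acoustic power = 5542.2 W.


SL = 170.8 + 10*log10(5542.2) = 170.8 + 37.44 = 208.24

208.24 dB


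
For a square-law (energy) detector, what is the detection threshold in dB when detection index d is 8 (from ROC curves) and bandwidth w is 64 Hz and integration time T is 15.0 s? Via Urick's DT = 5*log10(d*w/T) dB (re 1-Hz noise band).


7.67 dB


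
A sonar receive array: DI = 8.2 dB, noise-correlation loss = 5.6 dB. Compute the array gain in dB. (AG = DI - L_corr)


AG = DI - L_corr = 8.2 - 5.6 = 2.6

2.6 dB


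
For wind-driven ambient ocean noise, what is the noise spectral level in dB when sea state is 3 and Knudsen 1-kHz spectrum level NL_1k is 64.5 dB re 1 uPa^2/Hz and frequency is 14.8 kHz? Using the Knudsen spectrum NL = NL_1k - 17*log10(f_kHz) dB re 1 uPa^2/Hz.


NL = NL_1k - 17*log10(f_kHz) = 64.5 - 17*log10(14.8) = 64.5 - (19.89) = 44.61

44.61 dB


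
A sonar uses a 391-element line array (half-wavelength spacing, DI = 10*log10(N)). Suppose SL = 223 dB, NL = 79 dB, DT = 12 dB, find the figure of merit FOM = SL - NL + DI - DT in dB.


Step 1: DI = 10*log10(391) = 25.92 dB
Step 2: FOM = SL - NL + DI - DT = 223 - 79 + 25.92 - 12 = 157.92

157.92 dB


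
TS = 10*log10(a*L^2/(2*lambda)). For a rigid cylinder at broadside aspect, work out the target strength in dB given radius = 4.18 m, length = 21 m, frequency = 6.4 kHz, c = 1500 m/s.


lambda = 1500/6400 = 0.23438 m
TS = 10*log10(4.18*21^2/(2*0.23438)) = 35.95

35.95 dB


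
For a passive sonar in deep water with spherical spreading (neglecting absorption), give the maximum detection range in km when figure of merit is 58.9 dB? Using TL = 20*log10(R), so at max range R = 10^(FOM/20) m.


0.88 km


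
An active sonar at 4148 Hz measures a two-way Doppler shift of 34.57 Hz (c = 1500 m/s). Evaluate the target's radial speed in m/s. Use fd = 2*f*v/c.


From fd = 2*f*v/c, v = c*fd/(2*f) = 1500 * 34.57 / (2*4148) = 6.25

6.25 m/s


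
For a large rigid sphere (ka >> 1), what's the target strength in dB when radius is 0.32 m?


-15.92 dB


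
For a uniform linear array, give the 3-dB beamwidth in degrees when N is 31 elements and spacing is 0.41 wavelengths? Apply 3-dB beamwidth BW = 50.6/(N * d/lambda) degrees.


BW = 50.6 / (31 * 0.41) = 50.6 / 12.71 = 3.98

3.98 deg


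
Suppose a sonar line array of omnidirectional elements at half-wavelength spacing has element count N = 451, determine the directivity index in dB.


DI = 10*log10(451) = 26.54

26.54 dB


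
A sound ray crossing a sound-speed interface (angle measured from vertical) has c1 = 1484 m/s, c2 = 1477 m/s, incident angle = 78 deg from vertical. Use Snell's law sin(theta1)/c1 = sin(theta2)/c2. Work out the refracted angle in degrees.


76.79 deg


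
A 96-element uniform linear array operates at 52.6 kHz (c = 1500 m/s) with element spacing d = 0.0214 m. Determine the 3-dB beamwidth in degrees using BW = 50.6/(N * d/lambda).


Step 1: lambda = 1500/52600 = 0.02852 m
Step 2: d/lambda = 0.0214/0.02852 = 0.7504
Step 3: BW = 50.6/(N * d/lambda) = 50.6/(96 * 0.7504) = 0.7

0.7 deg


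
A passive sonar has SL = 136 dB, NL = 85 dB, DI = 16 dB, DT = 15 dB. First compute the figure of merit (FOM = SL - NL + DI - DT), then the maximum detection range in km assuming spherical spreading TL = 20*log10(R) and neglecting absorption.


Step 1: FOM = SL - NL + DI - DT = 136 - 85 + 16 - 15 = 52 dB
Step 2: at max range FOM = TL = 20*log10(R), so R = 10^(52/20) = 398.11 m = 0.4 km

0.4 km


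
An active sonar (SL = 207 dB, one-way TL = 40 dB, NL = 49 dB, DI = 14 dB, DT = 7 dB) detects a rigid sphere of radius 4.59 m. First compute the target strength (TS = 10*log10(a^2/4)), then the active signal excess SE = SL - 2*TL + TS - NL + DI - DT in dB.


Step 1: TS = 10*log10(4.59^2/4) = 7.22 dB
Step 2: SE = SL - 2*TL + TS - NL + DI - DT = 207 - 2*40 + (7.22) - 49 + 14 - 7 = 92.22

92.22 dB


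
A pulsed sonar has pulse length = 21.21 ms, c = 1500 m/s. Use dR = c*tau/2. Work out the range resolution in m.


dR = c*tau/2 = 1500 * 21.21e-3 / 2 = 15.9075

15.9075 m


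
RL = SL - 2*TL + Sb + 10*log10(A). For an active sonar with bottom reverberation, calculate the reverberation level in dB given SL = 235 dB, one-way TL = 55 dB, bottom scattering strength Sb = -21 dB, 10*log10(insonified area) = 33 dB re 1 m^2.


RL = SL - 2*TL + Sb + 10*log10(A) = 235 - 2*55 + (-21) + 33 = 137

137 dB


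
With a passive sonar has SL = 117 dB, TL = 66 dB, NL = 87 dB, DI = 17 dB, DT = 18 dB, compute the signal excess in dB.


SE = SL - TL - NL + DI - DT = 117 - 66 - 87 + 17 - 18 = -37

-37 dB


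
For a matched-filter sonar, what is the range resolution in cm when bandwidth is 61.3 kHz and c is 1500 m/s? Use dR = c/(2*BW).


dR = c/(2*BW) = 1500 / (2 * 61.3e3) = 0.0122 m = 1.22 cm

1.22 cm


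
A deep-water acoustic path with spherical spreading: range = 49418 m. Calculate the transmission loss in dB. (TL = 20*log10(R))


93.88 dB


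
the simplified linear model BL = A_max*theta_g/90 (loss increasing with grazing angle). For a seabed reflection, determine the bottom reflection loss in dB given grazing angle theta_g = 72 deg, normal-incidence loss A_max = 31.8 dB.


BL = A_max * theta_g / 90 = 31.8 * 72 / 90 = 25.44

25.44 dB


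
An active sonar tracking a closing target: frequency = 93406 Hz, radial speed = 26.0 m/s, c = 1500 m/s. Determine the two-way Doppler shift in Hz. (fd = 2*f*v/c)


fd = 2*f*v/c = 2 * 93406 * 26.0 / 1500 = 3238.07

3238.07 Hz


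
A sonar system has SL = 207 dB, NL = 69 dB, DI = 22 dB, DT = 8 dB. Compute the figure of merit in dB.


152 dB


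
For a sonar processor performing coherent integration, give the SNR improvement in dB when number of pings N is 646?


Gain = 10*log10(646) = 28.1

28.1 dB


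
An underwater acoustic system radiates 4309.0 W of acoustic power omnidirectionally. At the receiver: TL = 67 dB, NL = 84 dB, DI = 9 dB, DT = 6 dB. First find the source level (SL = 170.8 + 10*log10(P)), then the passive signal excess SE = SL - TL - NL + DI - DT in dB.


Step 1: SL = 170.8 + 10*log10(4309.0) = 207.14 dB
Step 2: SE = SL - TL - NL + DI - DT = 207.14 - 67 - 84 + 9 - 6 = 59.14

59.14 dB


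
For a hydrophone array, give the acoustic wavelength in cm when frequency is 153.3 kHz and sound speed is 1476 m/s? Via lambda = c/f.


lambda = c/f = 1476 / 153300 = 0.0096 m = 0.96 cm

0.96 cm


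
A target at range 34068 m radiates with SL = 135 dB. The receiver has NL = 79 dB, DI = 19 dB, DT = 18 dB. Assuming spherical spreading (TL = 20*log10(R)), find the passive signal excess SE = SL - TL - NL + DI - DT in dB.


Step 1: TL = 20*log10(34068) = 90.65 dB
Step 2: SE = 135 - 90.65 - 79 + 19 - 18 = -33.65

-33.65 dB


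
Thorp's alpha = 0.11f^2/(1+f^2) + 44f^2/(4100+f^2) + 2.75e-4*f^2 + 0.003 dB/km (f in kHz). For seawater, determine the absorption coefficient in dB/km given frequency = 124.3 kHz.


f^2 = 15450.49
alpha = 0.11*15450.49/(1+15450.49) + 44*15450.49/(4100+15450.49) + 2.75e-4*15450.49 + 0.003 = 39.134

39.134 dB/km


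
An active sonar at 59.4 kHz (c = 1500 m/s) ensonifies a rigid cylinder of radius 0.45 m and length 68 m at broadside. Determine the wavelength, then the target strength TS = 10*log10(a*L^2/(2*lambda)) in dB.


Step 1: lambda = c/f = 1500/59400 = 0.02525 m
Step 2: TS = 10*log10(a*L^2/(2*lambda)) = 10*log10(0.45*68^2/(2*0.02525)) = 46.15

46.15 dB


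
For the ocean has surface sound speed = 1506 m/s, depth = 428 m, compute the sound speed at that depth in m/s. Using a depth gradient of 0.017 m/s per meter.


c = 1506 + 0.017 * 428 = 1513.276

1513.276 m/s


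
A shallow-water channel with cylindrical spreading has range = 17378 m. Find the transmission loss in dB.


TL = 10*log10(17378) = 42.4

42.4 dB


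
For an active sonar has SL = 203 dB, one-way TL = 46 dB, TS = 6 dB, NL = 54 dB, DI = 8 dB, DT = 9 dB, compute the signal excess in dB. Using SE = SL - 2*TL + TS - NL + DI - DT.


SE = SL - 2*TL + TS - NL + DI - DT = 203 - 2*46 + (6) - 54 + 8 - 9 = 62

62 dB


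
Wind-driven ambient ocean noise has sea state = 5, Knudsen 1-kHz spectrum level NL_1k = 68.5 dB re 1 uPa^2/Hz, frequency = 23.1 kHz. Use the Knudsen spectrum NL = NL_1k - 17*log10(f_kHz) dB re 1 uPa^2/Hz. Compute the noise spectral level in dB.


NL = NL_1k - 17*log10(f_kHz) = 68.5 - 17*log10(23.1) = 68.5 - (23.18) = 45.32

45.32 dB


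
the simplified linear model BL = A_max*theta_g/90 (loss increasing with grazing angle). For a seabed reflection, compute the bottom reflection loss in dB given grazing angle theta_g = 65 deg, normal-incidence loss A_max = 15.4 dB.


BL = A_max * theta_g / 90 = 15.4 * 65 / 90 = 11.12

11.12 dB


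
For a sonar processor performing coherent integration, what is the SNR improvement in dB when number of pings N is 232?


Gain = 10*log10(232) = 23.65

23.65 dB


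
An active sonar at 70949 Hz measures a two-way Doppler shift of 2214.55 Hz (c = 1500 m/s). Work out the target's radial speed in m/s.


From fd = 2*f*v/c, v = c*fd/(2*f) = 1500 * 2214.55 / (2*70949) = 23.41

23.41 m/s


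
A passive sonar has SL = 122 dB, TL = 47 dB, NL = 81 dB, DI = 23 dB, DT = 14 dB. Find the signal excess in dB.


3 dB


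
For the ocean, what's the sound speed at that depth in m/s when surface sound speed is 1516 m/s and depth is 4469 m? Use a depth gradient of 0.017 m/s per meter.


1591.973 m/s


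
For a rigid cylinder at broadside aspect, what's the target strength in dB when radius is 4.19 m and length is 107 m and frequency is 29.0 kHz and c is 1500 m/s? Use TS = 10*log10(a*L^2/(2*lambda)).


lambda = 1500/29000 = 0.05172 m
TS = 10*log10(4.19*107^2/(2*0.05172)) = 56.66

56.66 dB


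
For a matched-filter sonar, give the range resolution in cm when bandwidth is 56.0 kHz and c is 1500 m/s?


1.34 cm


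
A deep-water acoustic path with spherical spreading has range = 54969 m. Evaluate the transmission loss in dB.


TL = 20*log10(54969) = 94.8

94.8 dB


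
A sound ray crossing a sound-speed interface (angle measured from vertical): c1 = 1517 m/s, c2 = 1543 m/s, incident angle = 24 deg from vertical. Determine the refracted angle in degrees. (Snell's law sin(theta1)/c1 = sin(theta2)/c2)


sin(theta2) = (c2/c1)*sin(theta1) = (1543/1517)*sin(24 deg) = 0.41371
theta2 = arcsin(0.41371) = 24.44

24.44 deg


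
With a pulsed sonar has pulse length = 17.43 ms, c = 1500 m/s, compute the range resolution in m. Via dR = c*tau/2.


dR = c*tau/2 = 1500 * 17.43e-3 / 2 = 13.0725

13.0725 m


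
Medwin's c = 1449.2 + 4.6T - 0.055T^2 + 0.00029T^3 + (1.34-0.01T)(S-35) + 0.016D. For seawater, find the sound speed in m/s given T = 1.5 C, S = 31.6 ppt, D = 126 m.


c = 1449.2 + 4.6*1.5 - 0.055*1.5^2 + 0.00029*1.5^3 + (1.34 - 0.01*1.5)*(31.6 - 35) + 0.016*126 = 1453.49

1453.49 m/s


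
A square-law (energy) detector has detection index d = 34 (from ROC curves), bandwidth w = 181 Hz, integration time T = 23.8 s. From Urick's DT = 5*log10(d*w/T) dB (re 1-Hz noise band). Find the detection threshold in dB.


12.06 dB


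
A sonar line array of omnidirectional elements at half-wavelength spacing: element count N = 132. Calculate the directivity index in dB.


DI = 10*log10(132) = 21.21

21.21 dB


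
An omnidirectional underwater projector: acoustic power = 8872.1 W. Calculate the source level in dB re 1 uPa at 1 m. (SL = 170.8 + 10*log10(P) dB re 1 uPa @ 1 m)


SL = 170.8 + 10*log10(8872.1) = 170.8 + 39.48 = 210.28

210.28 dB


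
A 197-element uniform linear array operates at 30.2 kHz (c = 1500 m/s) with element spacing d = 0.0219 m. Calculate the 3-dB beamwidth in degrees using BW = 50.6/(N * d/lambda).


Step 1: lambda = 1500/30200 = 0.04967 m
Step 2: d/lambda = 0.0219/0.04967 = 0.4409
Step 3: BW = 50.6/(N * d/lambda) = 50.6/(197 * 0.4409) = 0.58

0.58 deg


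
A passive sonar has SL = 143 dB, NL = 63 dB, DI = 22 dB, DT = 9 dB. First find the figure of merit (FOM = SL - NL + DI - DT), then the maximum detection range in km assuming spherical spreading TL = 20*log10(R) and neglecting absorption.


Step 1: FOM = SL - NL + DI - DT = 143 - 63 + 22 - 9 = 93 dB
Step 2: at max range FOM = TL = 20*log10(R), so R = 10^(93/20) = 44668.36 m = 44.67 km

44.67 km


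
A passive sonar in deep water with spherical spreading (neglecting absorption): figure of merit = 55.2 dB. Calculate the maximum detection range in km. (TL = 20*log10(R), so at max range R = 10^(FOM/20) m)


At max range FOM = TL, so 20*log10(R) = 55.2
R = 10^(55.2/20) = 575.44 m = 0.58 km

0.58 km


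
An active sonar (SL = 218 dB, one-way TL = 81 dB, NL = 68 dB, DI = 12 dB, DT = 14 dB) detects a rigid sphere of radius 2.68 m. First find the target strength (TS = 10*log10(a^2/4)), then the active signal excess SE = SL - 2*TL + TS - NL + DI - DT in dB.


Step 1: TS = 10*log10(2.68^2/4) = 2.54 dB
Step 2: SE = SL - 2*TL + TS - NL + DI - DT = 218 - 2*81 + (2.54) - 68 + 12 - 14 = -11.46

-11.46 dB


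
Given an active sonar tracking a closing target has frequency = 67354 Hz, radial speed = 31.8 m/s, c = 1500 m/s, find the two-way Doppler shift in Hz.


2855.81 Hz


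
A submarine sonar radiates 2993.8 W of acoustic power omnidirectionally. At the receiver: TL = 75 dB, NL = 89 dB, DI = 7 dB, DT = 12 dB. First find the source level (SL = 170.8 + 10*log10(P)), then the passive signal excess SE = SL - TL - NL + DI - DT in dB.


Step 1: SL = 170.8 + 10*log10(2993.8) = 205.56 dB
Step 2: SE = SL - TL - NL + DI - DT = 205.56 - 75 - 89 + 7 - 12 = 36.56

36.56 dB


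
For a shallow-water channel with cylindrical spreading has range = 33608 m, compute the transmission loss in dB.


TL = 10*log10(33608) = 45.26

45.26 dB


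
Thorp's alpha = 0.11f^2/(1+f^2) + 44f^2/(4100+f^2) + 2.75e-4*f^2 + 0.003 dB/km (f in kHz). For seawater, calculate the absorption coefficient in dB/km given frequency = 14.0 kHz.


f^2 = 196.0
alpha = 0.11*196.0/(1+196.0) + 44*196.0/(4100+196.0) + 2.75e-4*196.0 + 0.003 = 2.174

2.174 dB/km


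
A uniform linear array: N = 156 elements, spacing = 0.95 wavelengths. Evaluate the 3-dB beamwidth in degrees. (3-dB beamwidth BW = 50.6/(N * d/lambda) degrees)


BW = 50.6 / (156 * 0.95) = 50.6 / 148.2 = 0.34

0.34 deg


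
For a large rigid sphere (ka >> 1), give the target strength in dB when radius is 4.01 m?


TS = 10*log10(4.01^2 / 4) = 10*log10(4.020025) = 6.04

6.04 dB


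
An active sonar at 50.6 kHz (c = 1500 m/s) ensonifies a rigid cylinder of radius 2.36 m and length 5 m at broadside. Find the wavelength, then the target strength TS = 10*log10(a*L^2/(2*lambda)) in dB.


Step 1: lambda = c/f = 1500/50600 = 0.02964 m
Step 2: TS = 10*log10(a*L^2/(2*lambda)) = 10*log10(2.36*5^2/(2*0.02964)) = 29.98

29.98 dB


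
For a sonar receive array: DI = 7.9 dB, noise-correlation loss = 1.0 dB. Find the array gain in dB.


AG = DI - L_corr = 7.9 - 1.0 = 6.9

6.9 dB


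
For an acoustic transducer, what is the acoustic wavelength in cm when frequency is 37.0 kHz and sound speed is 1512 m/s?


4.09 cm


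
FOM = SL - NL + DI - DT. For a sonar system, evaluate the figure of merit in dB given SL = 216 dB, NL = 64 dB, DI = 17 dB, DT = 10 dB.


FOM = SL - NL + DI - DT = 216 - 64 + 17 - 10 = 159

159 dB


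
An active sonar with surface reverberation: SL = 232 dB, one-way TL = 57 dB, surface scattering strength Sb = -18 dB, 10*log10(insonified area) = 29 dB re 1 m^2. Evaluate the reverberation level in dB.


129 dB


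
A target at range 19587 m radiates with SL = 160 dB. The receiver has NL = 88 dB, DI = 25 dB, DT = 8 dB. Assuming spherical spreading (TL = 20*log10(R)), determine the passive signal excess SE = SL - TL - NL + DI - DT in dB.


Step 1: TL = 20*log10(19587) = 85.84 dB
Step 2: SE = 160 - 85.84 - 88 + 25 - 8 = 3.16

3.16 dB


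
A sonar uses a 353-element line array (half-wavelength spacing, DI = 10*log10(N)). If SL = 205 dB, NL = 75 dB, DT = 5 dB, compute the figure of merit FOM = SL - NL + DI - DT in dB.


Step 1: DI = 10*log10(353) = 25.48 dB
Step 2: FOM = SL - NL + DI - DT = 205 - 75 + 25.48 - 5 = 150.48

150.48 dB


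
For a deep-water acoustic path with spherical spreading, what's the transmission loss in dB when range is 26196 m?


TL = 20*log10(26196) = 88.36

88.36 dB


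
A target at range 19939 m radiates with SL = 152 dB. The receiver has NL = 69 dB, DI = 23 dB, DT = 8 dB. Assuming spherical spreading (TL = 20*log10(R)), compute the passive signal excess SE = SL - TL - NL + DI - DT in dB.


Step 1: TL = 20*log10(19939) = 85.99 dB
Step 2: SE = 152 - 85.99 - 69 + 23 - 8 = 12.01

12.01 dB


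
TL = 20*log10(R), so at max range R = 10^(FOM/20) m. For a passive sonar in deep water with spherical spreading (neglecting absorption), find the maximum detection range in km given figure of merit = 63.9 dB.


At max range FOM = TL, so 20*log10(R) = 63.9
R = 10^(63.9/20) = 1566.75 m = 1.57 km

1.57 km


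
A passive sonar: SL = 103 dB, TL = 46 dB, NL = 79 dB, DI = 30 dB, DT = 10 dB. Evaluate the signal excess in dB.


-2 dB


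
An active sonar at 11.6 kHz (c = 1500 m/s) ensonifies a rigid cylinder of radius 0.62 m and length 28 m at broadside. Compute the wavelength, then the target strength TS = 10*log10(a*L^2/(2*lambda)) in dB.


Step 1: lambda = c/f = 1500/11600 = 0.12931 m
Step 2: TS = 10*log10(a*L^2/(2*lambda)) = 10*log10(0.62*28^2/(2*0.12931)) = 32.74

32.74 dB


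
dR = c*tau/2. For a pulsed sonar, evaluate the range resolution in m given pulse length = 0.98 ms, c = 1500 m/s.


dR = c*tau/2 = 1500 * 0.98e-3 / 2 = 0.735

0.735 m


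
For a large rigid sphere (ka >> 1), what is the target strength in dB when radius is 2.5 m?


TS = 10*log10(2.5^2 / 4) = 10*log10(1.5625) = 1.94

1.94 dB


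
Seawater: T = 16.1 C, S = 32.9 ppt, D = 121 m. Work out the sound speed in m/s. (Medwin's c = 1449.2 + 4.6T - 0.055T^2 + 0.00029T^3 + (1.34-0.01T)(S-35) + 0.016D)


1509.67 m/s


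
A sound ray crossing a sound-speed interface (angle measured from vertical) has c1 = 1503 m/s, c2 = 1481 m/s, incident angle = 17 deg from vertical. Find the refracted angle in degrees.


sin(theta2) = (c2/c1)*sin(theta1) = (1481/1503)*sin(17 deg) = 0.28809
theta2 = arcsin(0.28809) = 16.74

16.74 deg


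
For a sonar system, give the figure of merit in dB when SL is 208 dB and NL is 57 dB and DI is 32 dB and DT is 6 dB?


FOM = SL - NL + DI - DT = 208 - 57 + 32 - 6 = 177

177 dB


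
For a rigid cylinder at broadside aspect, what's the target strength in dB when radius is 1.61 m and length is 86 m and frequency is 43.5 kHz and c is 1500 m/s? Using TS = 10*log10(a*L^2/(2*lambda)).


52.37 dB


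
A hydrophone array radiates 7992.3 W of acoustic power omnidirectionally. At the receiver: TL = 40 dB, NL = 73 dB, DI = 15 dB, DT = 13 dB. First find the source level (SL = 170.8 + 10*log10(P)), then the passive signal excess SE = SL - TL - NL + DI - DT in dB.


Step 1: SL = 170.8 + 10*log10(7992.3) = 209.83 dB
Step 2: SE = SL - TL - NL + DI - DT = 209.83 - 40 - 73 + 15 - 13 = 98.83

98.83 dB


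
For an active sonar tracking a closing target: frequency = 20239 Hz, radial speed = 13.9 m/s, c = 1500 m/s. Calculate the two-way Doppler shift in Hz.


375.1 Hz


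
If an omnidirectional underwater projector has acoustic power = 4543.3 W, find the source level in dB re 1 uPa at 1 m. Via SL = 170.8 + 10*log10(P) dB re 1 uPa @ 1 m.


SL = 170.8 + 10*log10(4543.3) = 170.8 + 36.57 = 207.37

207.37 dB


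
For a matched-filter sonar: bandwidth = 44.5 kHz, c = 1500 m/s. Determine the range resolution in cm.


dR = c/(2*BW) = 1500 / (2 * 44.5e3) = 0.0169 m = 1.69 cm

1.69 cm


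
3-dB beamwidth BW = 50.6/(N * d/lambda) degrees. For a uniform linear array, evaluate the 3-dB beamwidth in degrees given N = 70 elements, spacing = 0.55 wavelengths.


1.31 deg


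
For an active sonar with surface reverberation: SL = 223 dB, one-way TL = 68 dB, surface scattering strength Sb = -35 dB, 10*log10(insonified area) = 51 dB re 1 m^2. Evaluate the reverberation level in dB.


RL = SL - 2*TL + Sb + 10*log10(A) = 223 - 2*68 + (-35) + 51 = 103

103 dB


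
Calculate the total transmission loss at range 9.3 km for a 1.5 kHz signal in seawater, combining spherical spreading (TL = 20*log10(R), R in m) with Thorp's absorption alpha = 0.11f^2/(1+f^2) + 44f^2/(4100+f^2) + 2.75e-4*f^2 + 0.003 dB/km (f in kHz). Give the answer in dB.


Step 1 (Thorp): alpha = 0.11*2.25/(1+2.25) + 44*2.25/(4100+2.25) + 2.75e-4*2.25 + 0.003 = 0.1039 dB/km
Step 2: TL_spread = 20*log10(9300) = 79.37 dB
Step 3: TL_abs = alpha*R = 0.1039 * 9.3 = 0.97 dB
Step 4: TL_total = 79.37 + 0.97 = 80.34

80.34 dB


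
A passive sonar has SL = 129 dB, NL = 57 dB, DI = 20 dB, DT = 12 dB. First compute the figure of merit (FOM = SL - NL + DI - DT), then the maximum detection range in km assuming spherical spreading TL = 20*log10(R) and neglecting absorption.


Step 1: FOM = SL - NL + DI - DT = 129 - 57 + 20 - 12 = 80 dB
Step 2: at max range FOM = TL = 20*log10(R), so R = 10^(80/20) = 10000.0 m = 10.0 km

10.0 km


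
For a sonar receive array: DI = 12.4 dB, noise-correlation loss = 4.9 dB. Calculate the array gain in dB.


7.5 dB


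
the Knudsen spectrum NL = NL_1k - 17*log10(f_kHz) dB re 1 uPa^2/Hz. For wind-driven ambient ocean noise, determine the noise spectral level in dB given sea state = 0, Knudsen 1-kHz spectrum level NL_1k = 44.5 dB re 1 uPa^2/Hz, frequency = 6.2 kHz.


NL = NL_1k - 17*log10(f_kHz) = 44.5 - 17*log10(6.2) = 44.5 - (13.47) = 31.03

31.03 dB


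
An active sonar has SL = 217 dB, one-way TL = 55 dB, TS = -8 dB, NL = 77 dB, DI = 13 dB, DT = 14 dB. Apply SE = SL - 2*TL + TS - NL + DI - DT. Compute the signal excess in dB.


SE = SL - 2*TL + TS - NL + DI - DT = 217 - 2*55 + (-8) - 77 + 13 - 14 = 21

21 dB


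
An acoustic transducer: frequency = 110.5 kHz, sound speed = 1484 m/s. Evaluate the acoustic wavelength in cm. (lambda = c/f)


lambda = c/f = 1484 / 110500 = 0.0134 m = 1.34 cm

1.34 cm


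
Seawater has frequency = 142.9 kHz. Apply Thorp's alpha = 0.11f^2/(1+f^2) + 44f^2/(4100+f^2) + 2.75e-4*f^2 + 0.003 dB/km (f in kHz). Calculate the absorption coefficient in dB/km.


42.371 dB/km


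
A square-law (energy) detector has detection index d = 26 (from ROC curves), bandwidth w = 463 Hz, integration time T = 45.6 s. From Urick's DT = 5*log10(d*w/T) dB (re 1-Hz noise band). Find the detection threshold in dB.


DT = 5*log10(d*w/T) = 5*log10(26 * 463 / 45.6) = 5*log10(263.99) = 12.11

12.11 dB


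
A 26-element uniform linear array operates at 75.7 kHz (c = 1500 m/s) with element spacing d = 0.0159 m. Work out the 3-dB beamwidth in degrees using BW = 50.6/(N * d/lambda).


2.43 deg


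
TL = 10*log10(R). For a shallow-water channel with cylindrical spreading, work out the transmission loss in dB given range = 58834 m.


TL = 10*log10(58834) = 47.7

47.7 dB


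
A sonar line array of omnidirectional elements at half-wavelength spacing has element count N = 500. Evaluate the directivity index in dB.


26.99 dB


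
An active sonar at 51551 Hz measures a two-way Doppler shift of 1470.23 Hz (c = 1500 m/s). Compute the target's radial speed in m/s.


21.39 m/s


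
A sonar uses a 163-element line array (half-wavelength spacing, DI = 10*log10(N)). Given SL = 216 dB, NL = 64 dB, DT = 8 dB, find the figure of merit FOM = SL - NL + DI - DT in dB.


166.12 dB


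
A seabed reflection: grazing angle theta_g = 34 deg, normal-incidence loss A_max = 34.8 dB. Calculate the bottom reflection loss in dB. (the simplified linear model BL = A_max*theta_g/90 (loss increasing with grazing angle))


BL = A_max * theta_g / 90 = 34.8 * 34 / 90 = 13.15

13.15 dB


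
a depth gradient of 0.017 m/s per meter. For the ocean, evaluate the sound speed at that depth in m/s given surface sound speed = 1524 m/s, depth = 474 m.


1532.058 m/s


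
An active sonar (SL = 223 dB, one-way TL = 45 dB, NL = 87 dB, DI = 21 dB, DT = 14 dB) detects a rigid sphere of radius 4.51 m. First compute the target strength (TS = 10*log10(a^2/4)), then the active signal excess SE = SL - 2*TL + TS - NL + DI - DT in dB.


Step 1: TS = 10*log10(4.51^2/4) = 7.06 dB
Step 2: SE = SL - 2*TL + TS - NL + DI - DT = 223 - 2*45 + (7.06) - 87 + 21 - 14 = 60.06

60.06 dB


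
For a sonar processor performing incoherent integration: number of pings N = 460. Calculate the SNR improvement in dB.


13.31 dB


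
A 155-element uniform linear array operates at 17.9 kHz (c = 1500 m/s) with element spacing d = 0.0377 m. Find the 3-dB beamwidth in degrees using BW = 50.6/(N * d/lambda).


Step 1: lambda = 1500/17900 = 0.0838 m
Step 2: d/lambda = 0.0377/0.0838 = 0.4499
Step 3: BW = 50.6/(N * d/lambda) = 50.6/(155 * 0.4499) = 0.73

0.73 deg


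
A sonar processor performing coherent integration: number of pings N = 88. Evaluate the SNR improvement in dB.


19.44 dB


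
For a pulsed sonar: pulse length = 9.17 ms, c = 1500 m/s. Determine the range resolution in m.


dR = c*tau/2 = 1500 * 9.17e-3 / 2 = 6.8775

6.8775 m


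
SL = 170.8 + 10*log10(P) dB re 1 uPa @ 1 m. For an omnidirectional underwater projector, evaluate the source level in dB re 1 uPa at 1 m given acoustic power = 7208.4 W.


209.38 dB


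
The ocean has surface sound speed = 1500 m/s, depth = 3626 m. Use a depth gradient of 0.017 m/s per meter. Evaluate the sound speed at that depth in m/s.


1561.642 m/s


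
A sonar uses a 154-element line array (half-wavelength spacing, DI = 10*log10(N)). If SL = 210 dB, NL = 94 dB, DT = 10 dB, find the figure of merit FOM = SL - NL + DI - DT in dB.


Step 1: DI = 10*log10(154) = 21.88 dB
Step 2: FOM = SL - NL + DI - DT = 210 - 94 + 21.88 - 10 = 127.88

127.88 dB


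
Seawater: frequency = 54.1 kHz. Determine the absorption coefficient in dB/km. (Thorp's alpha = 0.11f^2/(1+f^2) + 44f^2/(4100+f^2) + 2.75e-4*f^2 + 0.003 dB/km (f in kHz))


f^2 = 2926.81
alpha = 0.11*2926.81/(1+2926.81) + 44*2926.81/(4100+2926.81) + 2.75e-4*2926.81 + 0.003 = 19.245

19.245 dB/km


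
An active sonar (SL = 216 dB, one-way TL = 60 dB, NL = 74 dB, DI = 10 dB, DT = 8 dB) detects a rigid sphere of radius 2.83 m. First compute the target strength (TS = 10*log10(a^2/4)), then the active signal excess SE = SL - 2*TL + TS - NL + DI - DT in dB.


Step 1: TS = 10*log10(2.83^2/4) = 3.02 dB
Step 2: SE = SL - 2*TL + TS - NL + DI - DT = 216 - 2*60 + (3.02) - 74 + 10 - 8 = 27.02

27.02 dB


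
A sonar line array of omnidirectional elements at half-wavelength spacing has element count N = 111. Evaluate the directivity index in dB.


DI = 10*log10(111) = 20.45

20.45 dB


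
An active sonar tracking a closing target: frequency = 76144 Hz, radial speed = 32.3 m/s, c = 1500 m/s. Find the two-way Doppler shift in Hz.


fd = 2*f*v/c = 2 * 76144 * 32.3 / 1500 = 3279.27

3279.27 Hz


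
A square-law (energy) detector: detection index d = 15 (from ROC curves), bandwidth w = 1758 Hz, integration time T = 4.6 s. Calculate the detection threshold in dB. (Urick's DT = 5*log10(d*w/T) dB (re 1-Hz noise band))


DT = 5*log10(d*w/T) = 5*log10(15 * 1758 / 4.6) = 5*log10(5732.61) = 18.79

18.79 dB
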